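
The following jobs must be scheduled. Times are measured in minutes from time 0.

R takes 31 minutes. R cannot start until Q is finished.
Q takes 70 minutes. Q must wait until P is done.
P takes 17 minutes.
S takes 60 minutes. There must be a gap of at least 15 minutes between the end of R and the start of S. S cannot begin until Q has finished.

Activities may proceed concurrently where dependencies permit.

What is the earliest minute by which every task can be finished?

193

P can start immediately at minute 0; it finishes at minute 17.
After P (finishes minute 17), Q can start at minute 17 and finishes at minute 87.
R waits on Q (finishes minute 87), so it starts at minute 87 and finishes at 87 + 31 = minute 118.
S cannot start until R (finishes minute 118, plus 15-minute gap → minute 133); Q (finishes minute 87). The controlling bound is minute 133, so S finishes at 133 + 60 = minute 193.
All tasks are finished once the last one completes. Finish times: P at 17, Q at 87, R at 118, S at 193. The latest is minute 193.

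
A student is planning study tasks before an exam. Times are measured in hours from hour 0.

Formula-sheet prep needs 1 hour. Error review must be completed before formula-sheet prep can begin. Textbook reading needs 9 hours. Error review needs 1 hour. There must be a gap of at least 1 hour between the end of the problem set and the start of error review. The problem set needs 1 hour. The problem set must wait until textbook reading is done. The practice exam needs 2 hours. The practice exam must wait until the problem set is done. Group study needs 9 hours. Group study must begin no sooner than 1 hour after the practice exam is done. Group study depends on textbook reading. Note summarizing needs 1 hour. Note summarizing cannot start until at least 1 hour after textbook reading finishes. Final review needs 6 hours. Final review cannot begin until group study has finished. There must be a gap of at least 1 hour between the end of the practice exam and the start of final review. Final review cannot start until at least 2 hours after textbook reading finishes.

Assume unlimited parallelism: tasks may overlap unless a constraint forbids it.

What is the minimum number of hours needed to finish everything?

28

Textbook reading can start immediately at hour 0; it finishes at hour 9.
Note summarizing waits on textbook reading (finishes hour 9, plus 1-hour gap → hour 10), so it starts at hour 10 and finishes at 10 + 1 = hour 11.
After textbook reading (finishes hour 9), the problem set can start at hour 9 and finishes at hour 10.
Error review waits on the problem set (finishes hour 10, plus 1-hour gap → hour 11), so it starts at hour 11 and finishes at 11 + 1 = hour 12.
After error review (finishes hour 12), formula-sheet prep can start at hour 12 and finishes at hour 13.
The practice exam waits on the problem set (finishes hour 10), so it starts at hour 10 and finishes at 10 + 2 = hour 12.
Group study cannot start until the practice exam (finishes hour 12, plus 1-hour gap → hour 13); textbook reading (finishes hour 9). The controlling bound is hour 13, so group study finishes at 13 + 9 = hour 22.
For final review: group study (finishes hour 22); the practice exam (finishes hour 12, plus 1-hour gap → hour 13); textbook reading (finishes hour 9, plus 2-hour gap → hour 11). Taking the maximum gives a start of hour 22, and it finishes at 22 + 6 = hour 28.
All tasks are finished once the last one completes. Finish times: Textbook reading at 9, The problem set at 10, The practice exam at 12, Error review at 12, Group study at 22, Note summarizing at 11, Formula-sheet prep at 13, Final review at 28. The latest is hour 28.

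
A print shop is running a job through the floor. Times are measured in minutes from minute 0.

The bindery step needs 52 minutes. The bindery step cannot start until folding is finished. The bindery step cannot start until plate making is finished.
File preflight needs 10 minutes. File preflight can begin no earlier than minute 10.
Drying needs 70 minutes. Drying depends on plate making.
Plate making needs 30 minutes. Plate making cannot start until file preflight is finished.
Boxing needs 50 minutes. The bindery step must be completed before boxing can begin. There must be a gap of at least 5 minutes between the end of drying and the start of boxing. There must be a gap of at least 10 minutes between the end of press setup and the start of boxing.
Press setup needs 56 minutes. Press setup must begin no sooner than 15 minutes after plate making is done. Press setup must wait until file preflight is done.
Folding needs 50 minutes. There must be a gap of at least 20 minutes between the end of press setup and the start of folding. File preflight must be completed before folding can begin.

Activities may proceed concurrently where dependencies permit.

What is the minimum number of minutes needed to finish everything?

293

After its own release at minute 10, file preflight can start at minute 10 and finishes at minute 20.
Plate making waits on file preflight (finishes minute 20), so it starts at minute 20 and finishes at 20 + 30 = minute 50.
Drying waits on plate making (finishes minute 50), so it starts at minute 50 and finishes at 50 + 70 = minute 120.
Press setup has to wait for plate making (finishes minute 50, plus 15-minute gap → minute 65); file preflight (finishes minute 20). The latest of these is minute 65, so press setup runs minute 65 to 65 + 56 = minute 121.
Folding has to wait for press setup (finishes minute 121, plus 20-minute gap → minute 141); file preflight (finishes minute 20). The latest of these is minute 141, so folding runs minute 141 to 141 + 50 = minute 191.
For the bindery step: folding (finishes minute 191); plate making (finishes minute 50). Taking the maximum gives a start of minute 191, and it finishes at 191 + 52 = minute 243.
Boxing cannot start until the bindery step (finishes minute 243); drying (finishes minute 120, plus 5-minute gap → minute 125); press setup (finishes minute 121, plus 10-minute gap → minute 131). The controlling bound is minute 243, so boxing finishes at 243 + 50 = minute 293.
All tasks are finished once the last one completes. Finish times: File preflight at 20, Plate making at 50, Press setup at 121, Drying at 120, Folding at 191, The bindery step at 243, Boxing at 293. The latest is minute 293.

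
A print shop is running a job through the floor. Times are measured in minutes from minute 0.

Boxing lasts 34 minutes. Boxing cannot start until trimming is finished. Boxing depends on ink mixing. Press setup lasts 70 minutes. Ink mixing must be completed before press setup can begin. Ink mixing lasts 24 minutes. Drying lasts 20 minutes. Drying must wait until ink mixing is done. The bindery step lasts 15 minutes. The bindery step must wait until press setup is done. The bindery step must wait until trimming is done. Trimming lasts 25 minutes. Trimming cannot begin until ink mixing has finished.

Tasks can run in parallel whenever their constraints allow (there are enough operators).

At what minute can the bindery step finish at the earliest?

109

Ink mixing can start immediately at minute 0; it finishes at minute 24.
After ink mixing (finishes minute 24), trimming can start at minute 24 and finishes at minute 49.
Press setup cannot begin until ink mixing (finishes minute 24). It runs from minute 24 to 24 + 70 = minute 94.
The bindery step needs all of press setup (finishes minute 94); trimming (finishes minute 49). That puts its earliest start at minute 94; it finishes at 94 + 15 = minute 109.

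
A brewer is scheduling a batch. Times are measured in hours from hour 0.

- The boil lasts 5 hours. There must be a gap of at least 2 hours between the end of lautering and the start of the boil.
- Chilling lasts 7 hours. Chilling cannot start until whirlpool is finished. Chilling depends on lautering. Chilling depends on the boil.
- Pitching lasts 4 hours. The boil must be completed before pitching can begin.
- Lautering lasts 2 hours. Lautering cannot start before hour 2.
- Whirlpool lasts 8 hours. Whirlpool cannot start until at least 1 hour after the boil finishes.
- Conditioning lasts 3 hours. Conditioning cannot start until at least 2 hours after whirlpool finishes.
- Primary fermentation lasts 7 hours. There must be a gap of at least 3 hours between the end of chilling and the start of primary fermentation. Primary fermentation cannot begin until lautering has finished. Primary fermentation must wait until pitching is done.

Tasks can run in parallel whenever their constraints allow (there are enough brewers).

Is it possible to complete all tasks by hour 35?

No

Lautering waits on its own release at hour 2, so it starts at hour 2 and finishes at 2 + 2 = hour 4.
After lautering (finishes hour 4, plus 2-hour gap → hour 6), the boil can start at hour 6 and finishes at hour 11.
Pitching cannot begin until the boil (finishes hour 11). It runs from hour 11 to 11 + 4 = hour 15.
Whirlpool waits on the boil (finishes hour 11, plus 1-hour gap → hour 12), so it starts at hour 12 and finishes at 12 + 8 = hour 20.
Conditioning waits on whirlpool (finishes hour 20, plus 2-hour gap → hour 22), so it starts at hour 22 and finishes at 22 + 3 = hour 25.
For chilling: whirlpool (finishes hour 20); lautering (finishes hour 4); the boil (finishes hour 11). Taking the maximum gives a start of hour 20, and it finishes at 20 + 7 = hour 27.
For primary fermentation: chilling (finishes hour 27, plus 3-hour gap → hour 30); lautering (finishes hour 4); pitching (finishes hour 15). Taking the maximum gives a start of hour 30, and it finishes at 30 + 7 = hour 37.
The earliest everything can be done is hour 37, which is after the deadline of 35, so it is not possible.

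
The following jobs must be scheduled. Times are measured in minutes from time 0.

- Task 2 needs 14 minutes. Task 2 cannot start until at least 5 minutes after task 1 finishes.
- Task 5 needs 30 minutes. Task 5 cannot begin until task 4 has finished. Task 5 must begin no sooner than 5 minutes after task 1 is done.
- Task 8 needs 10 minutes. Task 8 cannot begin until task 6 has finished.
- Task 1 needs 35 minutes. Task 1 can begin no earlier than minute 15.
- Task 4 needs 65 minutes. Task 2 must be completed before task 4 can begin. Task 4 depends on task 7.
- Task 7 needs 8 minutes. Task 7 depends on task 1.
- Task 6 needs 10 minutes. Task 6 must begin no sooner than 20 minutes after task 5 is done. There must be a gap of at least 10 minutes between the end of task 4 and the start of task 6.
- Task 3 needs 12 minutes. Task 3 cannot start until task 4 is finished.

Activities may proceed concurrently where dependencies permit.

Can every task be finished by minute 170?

No

Task 1 waits on its own release at minute 15, so it starts at minute 15 and finishes at 15 + 35 = minute 50.
Task 7 waits on task 1 (finishes minute 50), so it starts at minute 50 and finishes at 50 + 8 = minute 58.
Task 2 waits on task 1 (finishes minute 50, plus 5-minute gap → minute 55), so it starts at minute 55 and finishes at 55 + 14 = minute 69.
Task 4 has to wait for task 2 (finishes minute 69); task 7 (finishes minute 58). The latest of these is minute 69, so task 4 runs minute 69 to 69 + 65 = minute 134.
Task 5 needs all of task 4 (finishes minute 134); task 1 (finishes minute 50, plus 5-minute gap → minute 55). That puts its earliest start at minute 134; it finishes at 134 + 30 = minute 164.
For task 6: task 5 (finishes minute 164, plus 20-minute gap → minute 184); task 4 (finishes minute 134, plus 10-minute gap → minute 144). Taking the maximum gives a start of minute 184, and it finishes at 184 + 10 = minute 194.
Task 8 waits on task 6 (finishes minute 194), so it starts at minute 194 and finishes at 194 + 10 = minute 204.
After task 4 (finishes minute 134), task 3 can start at minute 134 and finishes at minute 146.
The earliest everything can be done is minute 204, which is after the deadline of 170, so it is not possible.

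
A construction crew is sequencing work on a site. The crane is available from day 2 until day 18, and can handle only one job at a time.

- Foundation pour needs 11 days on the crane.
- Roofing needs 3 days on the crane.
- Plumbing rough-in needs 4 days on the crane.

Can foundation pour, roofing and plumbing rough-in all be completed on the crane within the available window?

No

The crane window is 18 − 2 = 16 days.
Running back to back, the jobs need 11 + 3 + 4 = 18 days on the crane.
Since 18 > 16, they cannot all fit.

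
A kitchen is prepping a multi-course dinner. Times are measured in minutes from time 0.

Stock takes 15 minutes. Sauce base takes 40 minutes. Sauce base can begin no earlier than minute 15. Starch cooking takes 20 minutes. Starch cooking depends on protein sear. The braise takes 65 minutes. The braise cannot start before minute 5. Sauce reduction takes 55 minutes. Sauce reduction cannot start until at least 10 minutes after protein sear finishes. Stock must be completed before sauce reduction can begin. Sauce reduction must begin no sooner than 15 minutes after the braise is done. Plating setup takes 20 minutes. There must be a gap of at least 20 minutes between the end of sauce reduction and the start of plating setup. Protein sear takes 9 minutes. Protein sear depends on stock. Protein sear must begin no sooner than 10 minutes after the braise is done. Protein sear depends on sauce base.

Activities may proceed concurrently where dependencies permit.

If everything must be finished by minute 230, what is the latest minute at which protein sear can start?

116

Nothing follows plating setup; the deadline of minute 230 is its only limit. It must start by 230 − 20 = minute 210.
Since plating setup (must start by minute 210, minus 20-minute gap → minute 190) depends on it, sauce reduction must finish by minute 190. Backing off its 55-minute duration gives a latest start of minute 135.
Nothing follows starch cooking; the deadline of minute 230 is its only limit. It must start by 230 − 20 = minute 210.
Protein sear feeds sauce reduction (must start by minute 135, minus 10-minute gap → minute 125); starch cooking (must start by minute 210). Taking the minimum, protein sear must finish by minute 125 and start by 125 − 9 = minute 116.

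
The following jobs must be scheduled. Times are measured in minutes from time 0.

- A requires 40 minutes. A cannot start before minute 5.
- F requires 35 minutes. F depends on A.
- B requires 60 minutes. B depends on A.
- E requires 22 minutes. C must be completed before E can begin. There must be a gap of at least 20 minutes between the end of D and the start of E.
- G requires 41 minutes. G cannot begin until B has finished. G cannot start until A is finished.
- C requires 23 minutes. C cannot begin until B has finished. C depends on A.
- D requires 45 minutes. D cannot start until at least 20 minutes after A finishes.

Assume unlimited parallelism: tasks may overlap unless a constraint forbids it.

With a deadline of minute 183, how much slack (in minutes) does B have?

A waits on its own release at minute 5, so it starts at minute 5 and finishes at 5 + 40 = minute 45.
After A (finishes minute 45), B can start at minute 45 and finishes at minute 105.

Working backward from the deadline:
E has no dependents, so it just needs to finish by minute 183. Starting by 183 − 22 = minute 161 achieves that.
Since E (must start by minute 161) depends on it, C must finish by minute 161. Backing off its 23-minute duration gives a latest start of minute 138.
G has no dependents, so it just needs to finish by minute 183. Starting by 183 − 41 = minute 142 achieves that.
For B: C (must start by minute 138); G (must start by minute 142). The most restrictive is minute 138; with a 60-minute duration, B must start by minute 78.
So B can start as early as minute 45 and as late as minute 78, giving 78 − 45 = 33 minutes of slack.

33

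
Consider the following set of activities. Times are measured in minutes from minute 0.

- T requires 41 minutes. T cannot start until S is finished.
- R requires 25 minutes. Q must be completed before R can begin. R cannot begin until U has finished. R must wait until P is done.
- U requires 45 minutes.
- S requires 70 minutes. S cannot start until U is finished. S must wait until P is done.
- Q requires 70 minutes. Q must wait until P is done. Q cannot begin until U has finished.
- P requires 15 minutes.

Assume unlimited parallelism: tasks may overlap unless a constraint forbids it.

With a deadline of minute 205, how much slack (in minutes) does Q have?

65

U has no prerequisites, so it starts at minute 0 and finishes at minute 45.
Nothing blocks P, so it runs from minute 0 to minute 15.
For Q: P (finishes minute 15); U (finishes minute 45). Taking the maximum gives a start of minute 45, and it finishes at 45 + 70 = minute 115.

Working backward from the deadline:
Nothing follows R; the deadline of minute 205 is its only limit. It must start by 205 − 25 = minute 180.
Q has to be done before R (must start by minute 180). That means finishing by minute 180, i.e. starting by 180 − 70 = minute 110.
So Q can start as early as minute 45 and as late as minute 110, giving 110 − 45 = 65 minutes of slack.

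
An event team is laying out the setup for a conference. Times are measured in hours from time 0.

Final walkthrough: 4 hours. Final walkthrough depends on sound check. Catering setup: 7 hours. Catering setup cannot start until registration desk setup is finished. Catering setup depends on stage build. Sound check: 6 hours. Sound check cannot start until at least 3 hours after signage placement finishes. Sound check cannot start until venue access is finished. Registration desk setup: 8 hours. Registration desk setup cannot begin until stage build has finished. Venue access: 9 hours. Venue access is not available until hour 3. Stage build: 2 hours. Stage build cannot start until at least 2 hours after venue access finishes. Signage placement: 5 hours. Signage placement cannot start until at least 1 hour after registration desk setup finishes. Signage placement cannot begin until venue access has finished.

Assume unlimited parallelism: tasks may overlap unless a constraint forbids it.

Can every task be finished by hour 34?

Venue access cannot begin until its own release at hour 3. It runs from hour 3 to 3 + 9 = hour 12.
Stage build cannot begin until venue access (finishes hour 12, plus 2-hour gap → hour 14). It runs from hour 14 to 14 + 2 = hour 16.
After stage build (finishes hour 16), registration desk setup can start at hour 16 and finishes at hour 24.
For catering setup: registration desk setup (finishes hour 24); stage build (finishes hour 16). Taking the maximum gives a start of hour 24, and it finishes at 24 + 7 = hour 31.
Signage placement cannot start until registration desk setup (finishes hour 24, plus 1-hour gap → hour 25); venue access (finishes hour 12). The controlling bound is hour 25, so signage placement finishes at 25 + 5 = hour 30.
Sound check needs all of signage placement (finishes hour 30, plus 3-hour gap → hour 33); venue access (finishes hour 12). That puts its earliest start at hour 33; it finishes at 33 + 6 = hour 39.
After sound check (finishes hour 39), final walkthrough can start at hour 39 and finishes at hour 43.
The earliest everything can be done is hour 43, which is after the deadline of 34, so it is not possible.

No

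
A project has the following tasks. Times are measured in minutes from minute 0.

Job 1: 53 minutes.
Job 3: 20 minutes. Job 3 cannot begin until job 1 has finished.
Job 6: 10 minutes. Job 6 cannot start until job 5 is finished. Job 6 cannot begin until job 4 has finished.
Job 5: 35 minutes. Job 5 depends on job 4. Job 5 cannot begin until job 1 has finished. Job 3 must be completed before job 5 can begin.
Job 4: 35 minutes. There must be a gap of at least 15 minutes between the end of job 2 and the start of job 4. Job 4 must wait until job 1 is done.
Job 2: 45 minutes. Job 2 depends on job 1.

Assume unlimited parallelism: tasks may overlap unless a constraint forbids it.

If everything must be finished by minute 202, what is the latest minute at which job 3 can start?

137

Job 6 has no dependents, so it just needs to finish by minute 202. Starting by 202 − 10 = minute 192 achieves that.
Job 5 must finish before job 6 (must start by minute 192). With a 35-minute duration, job 5 must start by 192 − 35 = minute 157.
Job 3 must finish before job 5 (must start by minute 157). With a 20-minute duration, job 3 must start by 157 − 20 = minute 137.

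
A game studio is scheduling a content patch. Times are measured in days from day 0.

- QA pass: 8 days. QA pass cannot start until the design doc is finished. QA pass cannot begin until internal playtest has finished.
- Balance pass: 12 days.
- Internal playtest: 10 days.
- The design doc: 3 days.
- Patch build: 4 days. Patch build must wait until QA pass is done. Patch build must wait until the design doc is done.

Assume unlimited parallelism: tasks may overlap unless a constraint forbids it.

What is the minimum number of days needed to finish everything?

Balance pass has no prerequisites, so it starts at day 0 and finishes at day 12.
Internal playtest can start immediately at day 0; it finishes at day 10.
The design doc can start immediately at day 0; it finishes at day 3.
QA pass has to wait for the design doc (finishes day 3); internal playtest (finishes day 10). The latest of these is day 10, so QA pass runs day 10 to 10 + 8 = day 18.
Patch build has to wait for QA pass (finishes day 18); the design doc (finishes day 3). The latest of these is day 18, so patch build runs day 18 to 18 + 4 = day 22.
All tasks are finished once the last one completes. Finish times: The design doc at 3, Internal playtest at 10, Balance pass at 12, QA pass at 18, Patch build at 22. The latest is day 22.

22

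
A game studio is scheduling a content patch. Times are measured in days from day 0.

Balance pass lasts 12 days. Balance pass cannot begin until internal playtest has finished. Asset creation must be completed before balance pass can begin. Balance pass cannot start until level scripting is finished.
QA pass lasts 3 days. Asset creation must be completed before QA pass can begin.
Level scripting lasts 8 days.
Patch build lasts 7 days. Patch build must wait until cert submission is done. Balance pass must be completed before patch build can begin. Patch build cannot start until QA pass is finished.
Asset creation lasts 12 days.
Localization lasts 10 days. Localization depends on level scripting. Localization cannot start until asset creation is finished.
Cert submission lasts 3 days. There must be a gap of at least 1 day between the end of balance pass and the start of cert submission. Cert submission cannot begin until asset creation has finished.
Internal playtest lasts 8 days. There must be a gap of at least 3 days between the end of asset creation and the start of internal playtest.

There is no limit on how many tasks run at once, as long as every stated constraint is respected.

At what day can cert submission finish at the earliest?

39

Level scripting has no prerequisites, so it starts at day 0 and finishes at day 8.
Nothing blocks asset creation, so it runs from day 0 to day 12.
Internal playtest waits on asset creation (finishes day 12, plus 3-day gap → day 15), so it starts at day 15 and finishes at 15 + 8 = day 23.
For balance pass: internal playtest (finishes day 23); asset creation (finishes day 12); level scripting (finishes day 8). Taking the maximum gives a start of day 23, and it finishes at 23 + 12 = day 35.
For cert submission: balance pass (finishes day 35, plus 1-day gap → day 36); asset creation (finishes day 12). Taking the maximum gives a start of day 36, and it finishes at 36 + 3 = day 39.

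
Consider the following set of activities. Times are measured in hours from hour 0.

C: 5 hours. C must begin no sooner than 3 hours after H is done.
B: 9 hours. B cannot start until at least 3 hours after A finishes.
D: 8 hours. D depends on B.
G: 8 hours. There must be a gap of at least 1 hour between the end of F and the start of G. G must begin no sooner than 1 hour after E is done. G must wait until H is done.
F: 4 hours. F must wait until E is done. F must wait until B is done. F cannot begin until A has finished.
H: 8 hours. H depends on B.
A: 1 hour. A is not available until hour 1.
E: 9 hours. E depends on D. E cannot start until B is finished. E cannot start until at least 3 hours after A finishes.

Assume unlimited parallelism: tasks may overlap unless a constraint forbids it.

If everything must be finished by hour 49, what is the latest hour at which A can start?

6

Nothing follows G; the deadline of hour 49 is its only limit. It must start by 49 − 8 = hour 41.
F must finish before G (must start by hour 41, minus 1-hour gap → hour 40). With a 4-hour duration, F must start by 40 − 4 = hour 36.
E must finish in time for F (must start by hour 36); G (must start by hour 41, minus 1-hour gap → hour 40). The tightest is hour 36, so E must start by 36 − 9 = hour 27.
Since E (must start by hour 27) depends on it, D must finish by hour 27. Backing off its 8-hour duration gives a latest start of hour 19.
C has no dependents, so it just needs to finish by hour 49. Starting by 49 − 5 = hour 44 achieves that.
For H: C (must start by hour 44, minus 3-hour gap → hour 41); G (must start by hour 41). The most restrictive is hour 41; with an 8-hour duration, H must start by hour 33.
For B: D (must start by hour 19); E (must start by hour 27); F (must start by hour 36); H (must start by hour 33). The most restrictive is hour 19; with a 9-hour duration, B must start by hour 10.
A must finish in time for B (must start by hour 10, minus 3-hour gap → hour 7); E (must start by hour 27, minus 3-hour gap → hour 24); F (must start by hour 36). The tightest is hour 7, so A must start by 7 − 1 = hour 6.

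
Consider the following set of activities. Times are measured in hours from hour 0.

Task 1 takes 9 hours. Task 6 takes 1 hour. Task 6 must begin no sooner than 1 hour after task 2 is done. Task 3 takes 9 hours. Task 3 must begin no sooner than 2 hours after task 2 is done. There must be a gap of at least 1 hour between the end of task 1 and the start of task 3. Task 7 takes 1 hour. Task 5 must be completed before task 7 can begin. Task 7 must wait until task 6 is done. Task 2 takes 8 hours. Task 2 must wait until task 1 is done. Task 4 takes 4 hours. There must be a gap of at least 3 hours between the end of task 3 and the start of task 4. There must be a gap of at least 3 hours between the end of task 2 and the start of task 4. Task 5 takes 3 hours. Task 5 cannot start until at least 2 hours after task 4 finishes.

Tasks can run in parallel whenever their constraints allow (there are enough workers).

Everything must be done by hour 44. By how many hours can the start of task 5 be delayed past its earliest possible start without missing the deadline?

3

Task 1 has no prerequisites, so it starts at hour 0 and finishes at hour 9.
After task 1 (finishes hour 9), task 2 can start at hour 9 and finishes at hour 17.
Task 3 cannot start until task 2 (finishes hour 17, plus 2-hour gap → hour 19); task 1 (finishes hour 9, plus 1-hour gap → hour 10). The controlling bound is hour 19, so task 3 finishes at 19 + 9 = hour 28.
Task 4 cannot start until task 3 (finishes hour 28, plus 3-hour gap → hour 31); task 2 (finishes hour 17, plus 3-hour gap → hour 20). The controlling bound is hour 31, so task 4 finishes at 31 + 4 = hour 35.
After task 4 (finishes hour 35, plus 2-hour gap → hour 37), task 5 can start at hour 37 and finishes at hour 40.

Working backward from the deadline:
Nothing follows task 7; the deadline of hour 44 is its only limit. It must start by 44 − 1 = hour 43.
Task 5 feeds into task 7 (must start by hour 43); so task 5 must finish by hour 43 and therefore start by hour 40.
So task 5 can start as early as hour 37 and as late as hour 40, giving 40 − 37 = 3 hours of slack.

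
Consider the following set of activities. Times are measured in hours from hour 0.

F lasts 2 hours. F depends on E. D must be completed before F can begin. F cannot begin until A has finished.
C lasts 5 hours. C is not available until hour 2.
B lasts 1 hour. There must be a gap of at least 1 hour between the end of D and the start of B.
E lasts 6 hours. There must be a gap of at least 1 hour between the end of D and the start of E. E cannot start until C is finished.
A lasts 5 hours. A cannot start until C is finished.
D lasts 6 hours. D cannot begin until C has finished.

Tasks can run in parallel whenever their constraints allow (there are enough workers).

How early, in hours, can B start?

14

C cannot begin until its own release at hour 2. It runs from hour 2 to 2 + 5 = hour 7.
D waits on C (finishes hour 7), so it starts at hour 7 and finishes at 7 + 6 = hour 13.
B waits on D (finishes hour 13, plus 1-hour gap → hour 14), so the earliest it can start is hour 14.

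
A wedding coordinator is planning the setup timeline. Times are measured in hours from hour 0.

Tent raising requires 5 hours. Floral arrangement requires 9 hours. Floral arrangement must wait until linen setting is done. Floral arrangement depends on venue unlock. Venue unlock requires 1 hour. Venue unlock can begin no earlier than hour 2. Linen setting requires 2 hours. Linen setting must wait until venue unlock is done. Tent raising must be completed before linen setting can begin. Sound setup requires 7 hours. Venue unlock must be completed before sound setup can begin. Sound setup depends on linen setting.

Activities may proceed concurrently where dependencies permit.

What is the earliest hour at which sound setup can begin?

7

Tent raising has no prerequisites, so it starts at hour 0 and finishes at hour 5.
Venue unlock cannot begin until its own release at hour 2. It runs from hour 2 to 2 + 1 = hour 3.
Linen setting cannot start until venue unlock (finishes hour 3); tent raising (finishes hour 5). The controlling bound is hour 5, so linen setting finishes at 5 + 2 = hour 7.
Sound setup waits on venue unlock (finishes hour 3); linen setting (finishes hour 7). The latest of these is hour 7, which is the earliest sound setup can start.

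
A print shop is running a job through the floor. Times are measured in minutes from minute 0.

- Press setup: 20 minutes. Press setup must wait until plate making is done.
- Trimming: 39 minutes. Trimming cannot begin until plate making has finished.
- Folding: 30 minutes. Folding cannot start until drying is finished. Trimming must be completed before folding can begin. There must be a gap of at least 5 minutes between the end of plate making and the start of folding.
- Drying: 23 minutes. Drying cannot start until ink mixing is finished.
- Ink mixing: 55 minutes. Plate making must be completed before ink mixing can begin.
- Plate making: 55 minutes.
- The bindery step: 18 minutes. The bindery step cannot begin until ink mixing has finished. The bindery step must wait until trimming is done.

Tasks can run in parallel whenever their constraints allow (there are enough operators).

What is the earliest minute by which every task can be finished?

Plate making has no prerequisites, so it starts at minute 0 and finishes at minute 55.
Trimming waits on plate making (finishes minute 55), so it starts at minute 55 and finishes at 55 + 39 = minute 94.
After plate making (finishes minute 55), press setup can start at minute 55 and finishes at minute 75.
After plate making (finishes minute 55), ink mixing can start at minute 55 and finishes at minute 110.
For the bindery step: ink mixing (finishes minute 110); trimming (finishes minute 94). Taking the maximum gives a start of minute 110, and it finishes at 110 + 18 = minute 128.
Drying cannot begin until ink mixing (finishes minute 110). It runs from minute 110 to 110 + 23 = minute 133.
For folding: drying (finishes minute 133); trimming (finishes minute 94); plate making (finishes minute 55, plus 5-minute gap → minute 60). Taking the maximum gives a start of minute 133, and it finishes at 133 + 30 = minute 163.
All tasks are finished once the last one completes. Finish times: Plate making at 55, Ink mixing at 110, Press setup at 75, Drying at 133, Trimming at 94, Folding at 163, The bindery step at 128. The latest is minute 163.

163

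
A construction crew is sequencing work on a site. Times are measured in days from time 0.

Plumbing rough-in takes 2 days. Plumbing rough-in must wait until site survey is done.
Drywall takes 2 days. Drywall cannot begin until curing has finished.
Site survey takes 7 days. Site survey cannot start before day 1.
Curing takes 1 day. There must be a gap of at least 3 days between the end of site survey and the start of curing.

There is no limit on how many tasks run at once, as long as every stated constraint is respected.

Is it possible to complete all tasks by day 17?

Site survey waits on its own release at day 1, so it starts at day 1 and finishes at 1 + 7 = day 8.
After site survey (finishes day 8), plumbing rough-in can start at day 8 and finishes at day 10.
Curing waits on site survey (finishes day 8, plus 3-day gap → day 11), so it starts at day 11 and finishes at 11 + 1 = day 12.
Drywall waits on curing (finishes day 12), so it starts at day 12 and finishes at 12 + 2 = day 14.
Every task is finished by day 14, which is no later than the deadline of 17, so the schedule is feasible.

Yes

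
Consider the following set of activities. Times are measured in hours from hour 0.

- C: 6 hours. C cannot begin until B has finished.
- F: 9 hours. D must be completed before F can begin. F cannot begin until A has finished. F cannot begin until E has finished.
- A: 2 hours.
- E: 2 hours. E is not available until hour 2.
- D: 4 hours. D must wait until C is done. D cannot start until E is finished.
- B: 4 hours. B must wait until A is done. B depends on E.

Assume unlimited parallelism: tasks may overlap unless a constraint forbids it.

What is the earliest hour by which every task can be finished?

E cannot begin until its own release at hour 2. It runs from hour 2 to 2 + 2 = hour 4.
A can start immediately at hour 0; it finishes at hour 2.
B needs all of A (finishes hour 2); E (finishes hour 4). That puts its earliest start at hour 4; it finishes at 4 + 4 = hour 8.
C waits on B (finishes hour 8), so it starts at hour 8 and finishes at 8 + 6 = hour 14.
D has to wait for C (finishes hour 14); E (finishes hour 4). The latest of these is hour 14, so D runs hour 14 to 14 + 4 = hour 18.
F has to wait for D (finishes hour 18); A (finishes hour 2); E (finishes hour 4). The latest of these is hour 18, so F runs hour 18 to 18 + 9 = hour 27.
All tasks are finished once the last one completes. Finish times: A at 2, B at 8, C at 14, D at 18, E at 4, F at 27. The latest is hour 27.

27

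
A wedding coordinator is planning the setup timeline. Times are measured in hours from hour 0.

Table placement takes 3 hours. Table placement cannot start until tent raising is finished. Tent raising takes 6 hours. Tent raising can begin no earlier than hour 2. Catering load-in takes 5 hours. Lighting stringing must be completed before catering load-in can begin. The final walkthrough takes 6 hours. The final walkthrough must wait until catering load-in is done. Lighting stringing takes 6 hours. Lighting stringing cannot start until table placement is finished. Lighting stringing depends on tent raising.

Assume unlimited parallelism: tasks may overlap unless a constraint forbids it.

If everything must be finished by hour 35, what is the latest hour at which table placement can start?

15

To finish by hour 35, the final walkthrough (duration 6) must start no later than hour 29.
Since the final walkthrough (must start by hour 29) depends on it, catering load-in must finish by hour 29. Backing off its 5-hour duration gives a latest start of hour 24.
Lighting stringing has to be done before catering load-in (must start by hour 24). That means finishing by hour 24, i.e. starting by 24 − 6 = hour 18.
Table placement feeds into lighting stringing (must start by hour 18); so table placement must finish by hour 18 and therefore start by hour 15.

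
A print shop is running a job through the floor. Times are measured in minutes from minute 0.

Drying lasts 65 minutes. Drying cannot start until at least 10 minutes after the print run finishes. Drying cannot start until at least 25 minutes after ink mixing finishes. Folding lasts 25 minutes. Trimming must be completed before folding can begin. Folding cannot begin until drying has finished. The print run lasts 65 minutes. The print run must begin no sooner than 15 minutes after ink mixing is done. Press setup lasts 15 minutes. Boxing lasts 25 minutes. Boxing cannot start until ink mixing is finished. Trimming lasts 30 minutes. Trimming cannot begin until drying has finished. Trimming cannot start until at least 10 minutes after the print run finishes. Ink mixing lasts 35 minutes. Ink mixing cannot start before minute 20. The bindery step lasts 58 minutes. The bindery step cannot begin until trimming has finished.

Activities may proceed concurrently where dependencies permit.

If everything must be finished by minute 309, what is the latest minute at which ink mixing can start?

Folding must finish by minute 309; it takes 25 minutes, so it must start by 309 − 25 = minute 284.
To finish by minute 309, the bindery step (duration 58) must start no later than minute 251.
Trimming feeds folding (must start by minute 284); the bindery step (must start by minute 251). Taking the minimum, trimming must finish by minute 251 and start by 251 − 30 = minute 221.
For drying: trimming (must start by minute 221); folding (must start by minute 284). The most restrictive is minute 221; with a 65-minute duration, drying must start by minute 156.
The print run feeds drying (must start by minute 156, minus 10-minute gap → minute 146); trimming (must start by minute 221, minus 10-minute gap → minute 211). Taking the minimum, the print run must finish by minute 146 and start by 146 − 65 = minute 81.
Nothing follows boxing; the deadline of minute 309 is its only limit. It must start by 309 − 25 = minute 284.
Ink mixing has several dependents: the print run (must start by minute 81, minus 15-minute gap → minute 66); drying (must start by minute 156, minus 25-minute gap → minute 131); boxing (must start by minute 284). The earliest of those limits is minute 66, so ink mixing must start by 66 − 35 = minute 31.

31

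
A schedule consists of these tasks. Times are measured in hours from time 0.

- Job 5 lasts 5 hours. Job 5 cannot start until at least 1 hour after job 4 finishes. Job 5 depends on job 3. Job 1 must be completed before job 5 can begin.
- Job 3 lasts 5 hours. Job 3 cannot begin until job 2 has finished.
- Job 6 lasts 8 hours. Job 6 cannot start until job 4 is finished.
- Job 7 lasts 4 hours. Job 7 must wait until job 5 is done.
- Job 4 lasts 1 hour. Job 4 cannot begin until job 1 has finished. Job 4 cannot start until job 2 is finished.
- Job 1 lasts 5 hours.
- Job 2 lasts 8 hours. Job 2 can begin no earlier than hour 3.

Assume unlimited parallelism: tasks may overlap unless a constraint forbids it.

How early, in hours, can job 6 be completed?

20

After its own release at hour 3, job 2 can start at hour 3 and finishes at hour 11.
Nothing blocks job 1, so it runs from hour 0 to hour 5.
Job 4 needs all of job 1 (finishes hour 5); job 2 (finishes hour 11). That puts its earliest start at hour 11; it finishes at 11 + 1 = hour 12.
After job 4 (finishes hour 12), job 6 can start at hour 12 and finishes at hour 20.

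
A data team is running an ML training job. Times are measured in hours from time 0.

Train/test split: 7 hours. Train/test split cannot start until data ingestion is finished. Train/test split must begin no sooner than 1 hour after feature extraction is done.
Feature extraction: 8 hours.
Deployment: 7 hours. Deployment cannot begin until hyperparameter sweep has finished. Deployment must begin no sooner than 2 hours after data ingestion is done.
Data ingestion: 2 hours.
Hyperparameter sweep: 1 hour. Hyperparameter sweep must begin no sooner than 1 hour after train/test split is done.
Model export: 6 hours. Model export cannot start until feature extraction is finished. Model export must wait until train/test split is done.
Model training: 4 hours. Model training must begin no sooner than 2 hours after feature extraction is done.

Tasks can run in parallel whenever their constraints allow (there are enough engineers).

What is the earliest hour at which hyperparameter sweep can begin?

Nothing blocks feature extraction, so it runs from hour 0 to hour 8.
Nothing blocks data ingestion, so it runs from hour 0 to hour 2.
Train/test split has to wait for data ingestion (finishes hour 2); feature extraction (finishes hour 8, plus 1-hour gap → hour 9). The latest of these is hour 9, so train/test split runs hour 9 to 9 + 7 = hour 16.
Hyperparameter sweep waits on train/test split (finishes hour 16, plus 1-hour gap → hour 17), so the earliest it can start is hour 17.

17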